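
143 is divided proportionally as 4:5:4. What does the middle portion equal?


Ratio = 4:5:4
Total parts = 4 + 5 + 4 = 13
Value per part = 143 / 13 = 11
First share = 4 * 11 = 44
Middle share = 5 * 11 = 55
Third share = 4 * 11 = 44

55


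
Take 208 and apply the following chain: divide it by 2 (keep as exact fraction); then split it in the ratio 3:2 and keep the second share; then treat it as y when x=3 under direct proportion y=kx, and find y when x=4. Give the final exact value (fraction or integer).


Start with 208.
Step 1: Divide by 2: 208 / 2 = 104
Step 2: Split 3:2, second share = 104 * 2/5 = 208/5
Step 3: Direct prop: k = (208/5)/3; new y = k*4 = 208/5*4/3 = 832/15
Final result = 832/15

832/15


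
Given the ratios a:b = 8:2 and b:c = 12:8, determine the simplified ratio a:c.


Given a:b = 8:2 and b:c = 12:8
Make b consistent. Multiply first ratio by 12: a:b = 96:24
Multiply second ratio by 2: b:c = 24:16
Now b = 24 in both, so a:b:c = 96:24:16
Therefore a:c = 96:16
Simplify by GCD: a:c = 6:1

6:1


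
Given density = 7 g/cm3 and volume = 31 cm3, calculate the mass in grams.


Using mass = density * volume
Density = 7 g/cm3
Volume = 31 cm3
Mass = 7 * 31
= 217 g

217


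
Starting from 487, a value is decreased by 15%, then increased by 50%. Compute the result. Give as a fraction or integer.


Start: 487
Step 1: decrease by 15% => multiply by 85/100
  487 * 85/100 = 8279/20
Step 2: increase by 50% => multiply by 150/100
  8279/20 * 150/100 = 24837/40
Final value = 24837/40

24837/40


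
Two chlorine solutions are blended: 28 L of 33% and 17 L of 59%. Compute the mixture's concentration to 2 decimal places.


Solute in mixture 1 = 33% of 28 L = 28*33/100 = 231/25 L
Solute in mixture 2 = 59% of 17 L = 17*59/100 = 1003/100 L
Total solute = 231/25 + 1003/100 = 1927/100 L
Total volume = 28 + 17 = 45 L
Final concentration = 1927/100/45 * 100 = 42.82%

42.82


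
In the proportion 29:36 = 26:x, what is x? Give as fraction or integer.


Setting up: 29/36 = 26/x
Cross multiply: 29 * x = 36 * 26
29x = 936
x = 936/29
x = 936/29

936/29


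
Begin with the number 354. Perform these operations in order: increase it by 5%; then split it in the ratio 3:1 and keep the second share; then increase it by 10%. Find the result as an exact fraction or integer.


Start with 354.
Step 1: Increase by 5%: 354 * 105/100 = 3717/10
Step 2: Split 3:1, second share = 3717/10 * 1/4 = 3717/40
Step 3: Increase by 10%: 3717/40 * 110/100 = 40887/400
Final result = 40887/400

40887/400


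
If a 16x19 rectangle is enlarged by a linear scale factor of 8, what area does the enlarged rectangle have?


Original dimensions: 16 x 19
Enlargement factor = 8
New width = 16 * 8 = 128
New height = 19 * 8 = 152
New area = 128 * 152 = 19456

19456


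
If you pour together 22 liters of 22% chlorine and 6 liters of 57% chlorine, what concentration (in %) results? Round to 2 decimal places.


Solute in mixture 1 = 22% of 22 L = 22*22/100 = 121/25 L
Solute in mixture 2 = 57% of 6 L = 6*57/100 = 171/50 L
Total solute = 121/25 + 171/50 = 413/50 L
Total volume = 22 + 6 = 28 L
Final concentration = 413/50/28 * 100 = 29.50%

29.50


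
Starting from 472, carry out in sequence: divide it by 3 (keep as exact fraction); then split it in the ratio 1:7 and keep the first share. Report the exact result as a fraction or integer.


Start with 472.
Step 1: Divide by 3: 472 / 3 = 472/3
Step 2: Split 1:7, first share = 472/3 * 1/8 = 59/3
Final result = 59/3

59/3


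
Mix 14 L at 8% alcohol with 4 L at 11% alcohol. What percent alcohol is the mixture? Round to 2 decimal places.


Solute in mixture 1 = 8% of 14 L = 14*8/100 = 28/25 L
Solute in mixture 2 = 11% of 4 L = 4*11/100 = 11/25 L
Total solute = 28/25 + 11/25 = 39/25 L
Total volume = 14 + 4 = 18 L
Final concentration = 39/25/18 * 100 = 8.67%

8.67


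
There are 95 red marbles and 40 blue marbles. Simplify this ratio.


Find GCD(95, 40)
GCD = 5
Divide both by 5: 95/5 = 19, 40/5 = 8
Simplified ratio = 19:8

19:8


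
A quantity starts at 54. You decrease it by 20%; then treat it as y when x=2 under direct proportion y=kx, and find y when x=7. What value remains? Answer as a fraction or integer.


Start with 54.
Step 1: Decrease by 20%: 54 * 80/100 = 216/5
Step 2: Direct prop: k = (216/5)/2; new y = k*7 = 216/5*7/2 = 756/5
Final result = 756/5

756/5


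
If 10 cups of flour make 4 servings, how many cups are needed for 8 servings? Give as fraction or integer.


Original: 10 cups for 4 servings
Target servings = 8
Scaling factor = 8/4
New amount = 10 * 8/4
= 80/4
= 20 cups

20


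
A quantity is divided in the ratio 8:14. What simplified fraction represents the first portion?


Total parts = 8 + 14 = 22
First part fraction = 8/22
Simplify: 8/22 = 4/11

4/11


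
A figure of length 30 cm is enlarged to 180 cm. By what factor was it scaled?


Original length = 30 cm
Scaled length = 180 cm
Scale factor = 180 / 30
= 6

6


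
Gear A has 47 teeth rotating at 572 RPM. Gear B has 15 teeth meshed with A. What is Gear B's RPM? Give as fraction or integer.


Gear ratio: teeth_A * RPM_A = teeth_B * RPM_B
47 * 572 = 15 * RPM_B
26884 = 15 * RPM_B
RPM_B = 26884 / 15
RPM_B = 26884/15

26884/15


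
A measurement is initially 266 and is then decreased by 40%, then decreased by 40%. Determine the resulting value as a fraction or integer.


Start: 266
Step 1: decrease by 40% => multiply by 60/100
  266 * 60/100 = 798/5
Step 2: decrease by 40% => multiply by 60/100
  798/5 * 60/100 = 2394/25
Final value = 2394/25

2394/25


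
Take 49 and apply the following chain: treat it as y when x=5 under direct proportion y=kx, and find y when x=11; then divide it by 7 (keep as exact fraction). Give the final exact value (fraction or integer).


Start with 49.
Step 1: Direct prop: k = (49)/5; new y = k*11 = 49*11/5 = 539/5
Step 2: Divide by 7: 539/5 / 7 = 77/5
Final result = 77/5

77/5


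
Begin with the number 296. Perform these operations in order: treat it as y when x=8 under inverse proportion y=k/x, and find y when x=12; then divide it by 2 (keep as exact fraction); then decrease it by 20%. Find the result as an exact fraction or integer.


Start with 296.
Step 1: Inverse prop: k = (296)*8; new y = k/12 = 296*8/12 = 592/3
Step 2: Divide by 2: 592/3 / 2 = 296/3
Step 3: Decrease by 20%: 296/3 * 80/100 = 1184/15
Final result = 1184/15

1184/15


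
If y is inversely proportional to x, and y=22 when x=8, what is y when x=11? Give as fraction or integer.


Inverse proportion: y = k/x
Find k: k = 8 * 22 = 176
Compute y at x=11: y = 176/11
y = 16

16


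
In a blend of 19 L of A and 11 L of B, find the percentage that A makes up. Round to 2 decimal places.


Volume of A = 19 L
Volume of B = 11 L
Total volume = 19 + 11 = 30 L
Percentage of A = (19/30) * 100
= 63.33%

63.33


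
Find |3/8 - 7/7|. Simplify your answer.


Simplify: 3/8 = 3/8 and 7/7 = 1
Find common denominator: LCD = 8
Convert: 3/8 and 8/8
Difference = |3 - 8|/8 = 5/8
Simplified = 5/8

5/8


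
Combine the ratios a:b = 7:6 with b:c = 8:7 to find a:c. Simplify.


Given a:b = 7:6 and b:c = 8:7
Make b consistent. Multiply first ratio by 8: a:b = 56:48
Multiply second ratio by 6: b:c = 48:42
Now b = 48 in both, so a:b:c = 56:48:42
Therefore a:c = 56:42
Simplify by GCD: a:c = 4:3

4:3


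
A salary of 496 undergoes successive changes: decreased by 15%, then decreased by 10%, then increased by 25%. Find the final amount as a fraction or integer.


Start: 496
Step 1: decrease by 15% => multiply by 85/100
  496 * 85/100 = 2108/5
Step 2: decrease by 10% => multiply by 90/100
  2108/5 * 90/100 = 9486/25
Step 3: increase by 25% => multiply by 125/100
  9486/25 * 125/100 = 4743/10
Final value = 4743/10

4743/10


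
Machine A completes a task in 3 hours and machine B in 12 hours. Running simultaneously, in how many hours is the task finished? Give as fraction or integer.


Rate of A = 1/3 job per hour
Rate of B = 1/12 job per hour
Combined rate = 1/3 + 1/12
Find common denominator: (12 + 3)/(3*12) = 15/36
Combined rate = 5/12 job per hour
Time together = 1 / (5/12) = 12/5 hours

12/5


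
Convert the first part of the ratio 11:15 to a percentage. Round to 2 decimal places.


Total parts = 11 + 15 = 26
First part fraction = 11/26
Percentage = (11/26) * 100
= 0.423077 * 100
= 42.31%

42.31


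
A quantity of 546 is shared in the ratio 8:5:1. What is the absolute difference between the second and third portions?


Total parts = 8 + 5 + 1 = 14
Value per part = 546 / 14 = 39
Shares: 8*39=312, 5*39=195, 1*39=39
Second share = 195, third share = 39
Difference = |195 - 39| = 156

156


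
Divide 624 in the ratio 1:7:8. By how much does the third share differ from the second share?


Total parts = 1 + 7 + 8 = 16
Value per part = 624 / 16 = 39
Shares: 1*39=39, 7*39=273, 8*39=312
Third share = 312, second share = 273
Difference = |312 - 273| = 39

39


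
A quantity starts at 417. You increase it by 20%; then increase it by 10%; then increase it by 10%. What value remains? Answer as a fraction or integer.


Start with 417.
Step 1: Increase by 20%: 417 * 120/100 = 2502/5
Step 2: Increase by 10%: 2502/5 * 110/100 = 13761/25
Step 3: Increase by 10%: 13761/25 * 110/100 = 151371/250
Final result = 151371/250

151371/250


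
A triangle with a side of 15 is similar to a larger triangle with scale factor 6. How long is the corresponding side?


Similar triangles have proportional sides
Scale factor = 6
Smaller side = 15
Corresponding larger side = 15 * 6
= 90

90


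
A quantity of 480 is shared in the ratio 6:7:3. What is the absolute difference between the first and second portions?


Total parts = 6 + 7 + 3 = 16
Value per part = 480 / 16 = 30
Shares: 6*30=180, 7*30=210, 3*30=90
First share = 180, second share = 210
Difference = |180 - 210| = 30

30


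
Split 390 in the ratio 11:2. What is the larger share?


Total parts = 11 + 2 = 13
Value per part = 390 / 13 = 30
First share = 11 * 30 = 330
Second share = 2 * 30 = 60
Larger share = 330

330


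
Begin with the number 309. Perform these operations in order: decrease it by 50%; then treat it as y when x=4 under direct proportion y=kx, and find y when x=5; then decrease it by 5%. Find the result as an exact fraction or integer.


Start with 309.
Step 1: Decrease by 50%: 309 * 50/100 = 309/2
Step 2: Direct prop: k = (309/2)/4; new y = k*5 = 309/2*5/4 = 1545/8
Step 3: Decrease by 5%: 1545/8 * 95/100 = 5871/32
Final result = 5871/32

5871/32


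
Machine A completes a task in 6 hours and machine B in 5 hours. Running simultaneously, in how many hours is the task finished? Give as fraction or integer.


Rate of A = 1/6 job per hour
Rate of B = 1/5 job per hour
Combined rate = 1/6 + 1/5
Find common denominator: (5 + 6)/(6*5) = 11/30
Combined rate = 11/30 job per hour
Time together = 1 / (11/30) = 30/11 hours

30/11


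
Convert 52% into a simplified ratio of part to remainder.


Part = 52%, Remainder = 48%
Ratio = 52:48
GCD(52, 48) = 4
Simplify: 13:12 = 13:12

13:12


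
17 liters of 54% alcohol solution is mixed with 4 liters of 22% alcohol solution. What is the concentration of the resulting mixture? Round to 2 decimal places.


Solute in mixture 1 = 54% of 17 L = 17*54/100 = 459/50 L
Solute in mixture 2 = 22% of 4 L = 4*22/100 = 22/25 L
Total solute = 459/50 + 22/25 = 503/50 L
Total volume = 17 + 4 = 21 L
Final concentration = 503/50/21 * 100 = 47.90%

47.90


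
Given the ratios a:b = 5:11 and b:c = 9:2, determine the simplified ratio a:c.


Given a:b = 5:11 and b:c = 9:2
Make b consistent. Multiply first ratio by 9: a:b = 45:99
Multiply second ratio by 11: b:c = 99:22
Now b = 99 in both, so a:b:c = 45:99:22
Therefore a:c = 45:22
Simplify by GCD: a:c = 45:22

45:22


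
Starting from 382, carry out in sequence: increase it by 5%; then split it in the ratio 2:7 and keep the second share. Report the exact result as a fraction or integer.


Start with 382.
Step 1: Increase by 5%: 382 * 105/100 = 4011/10
Step 2: Split 2:7, second share = 4011/10 * 7/9 = 9359/30
Final result = 9359/30

9359/30


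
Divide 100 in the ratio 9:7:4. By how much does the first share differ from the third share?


Total parts = 9 + 7 + 4 = 20
Value per part = 100 / 20 = 5
Shares: 9*5=45, 7*5=35, 4*5=20
First share = 45, third share = 20
Difference = |45 - 20| = 25

25


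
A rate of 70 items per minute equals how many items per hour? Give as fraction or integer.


Converting from per minute to per hour
Rate = 70 items per minute
Multiply by 60: 70 * 60
= 4200 items per hour

4200


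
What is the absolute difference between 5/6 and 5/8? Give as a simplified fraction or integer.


Simplify: 5/6 = 5/6 and 5/8 = 5/8
Find common denominator: LCD = 24
Convert: 20/24 and 15/24
Difference = |20 - 15|/24 = 5/24
Simplified = 5/24

5/24


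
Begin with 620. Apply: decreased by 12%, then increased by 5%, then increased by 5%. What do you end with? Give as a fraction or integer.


Start: 620
Step 1: decrease by 12% => multiply by 88/100
  620 * 88/100 = 2728/5
Step 2: increase by 5% => multiply by 105/100
  2728/5 * 105/100 = 14322/25
Step 3: increase by 5% => multiply by 105/100
  14322/25 * 105/100 = 150381/250
Final value = 150381/250

150381/250


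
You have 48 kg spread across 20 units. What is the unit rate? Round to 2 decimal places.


Total kg = 48
Number of units = 20
Unit rate = 48 / 20
= 2.40 kg per unit

2.40


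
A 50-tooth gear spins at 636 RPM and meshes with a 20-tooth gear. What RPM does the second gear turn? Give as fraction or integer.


Gear ratio: teeth_A * RPM_A = teeth_B * RPM_B
50 * 636 = 20 * RPM_B
31800 = 20 * RPM_B
RPM_B = 31800 / 20
RPM_B = 1590

1590


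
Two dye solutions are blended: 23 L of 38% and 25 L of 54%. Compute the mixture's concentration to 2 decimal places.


Solute in mixture 1 = 38% of 23 L = 23*38/100 = 437/50 L
Solute in mixture 2 = 54% of 25 L = 25*54/100 = 27/2 L
Total solute = 437/50 + 27/2 = 556/25 L
Total volume = 23 + 25 = 48 L
Final concentration = 556/25/48 * 100 = 46.33%

46.33


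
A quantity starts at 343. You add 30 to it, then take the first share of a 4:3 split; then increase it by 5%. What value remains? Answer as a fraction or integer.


Start with 343.
Step 1: Add 30: 343+30=373; split 4:3 first = 373*4/7 = 1492/7
Step 2: Increase by 5%: 1492/7 * 105/100 = 1119/5
Final result = 1119/5

1119/5


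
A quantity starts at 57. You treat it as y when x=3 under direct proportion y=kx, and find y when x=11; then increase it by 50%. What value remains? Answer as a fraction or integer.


Start with 57.
Step 1: Direct prop: k = (57)/3; new y = k*11 = 57*11/3 = 209
Step 2: Increase by 50%: 209 * 150/100 = 627/2
Final result = 627/2

627/2


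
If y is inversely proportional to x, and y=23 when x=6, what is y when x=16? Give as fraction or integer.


Inverse proportion: y = k/x
Find k: k = 6 * 23 = 138
Compute y at x=16: y = 138/16
y = 69/8

69/8


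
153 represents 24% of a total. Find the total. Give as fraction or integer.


Given: 153 is 24% of the whole
Set up: 153 = 24/100 * whole
whole = 153 * 100 / 24
whole = 15300 / 24
whole = 1275/2

1275/2


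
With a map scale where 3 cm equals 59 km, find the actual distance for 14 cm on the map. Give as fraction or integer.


Map scale: 3 cm = 59 km
Measured distance on map = 14 cm
Set up proportion: 14 * 59 / 3
= 826 / 3
= 826/3 km

826/3


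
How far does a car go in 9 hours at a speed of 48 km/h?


Using distance = speed * time
Speed = 48 km/h
Time = 9 hours
Distance = 48 * 9
= 432 km

432


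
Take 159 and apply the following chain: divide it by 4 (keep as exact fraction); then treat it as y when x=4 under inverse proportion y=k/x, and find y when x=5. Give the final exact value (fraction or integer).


Start with 159.
Step 1: Divide by 4: 159 / 4 = 159/4
Step 2: Inverse prop: k = (159/4)*4; new y = k/5 = 159/4*4/5 = 159/5
Final result = 159/5

159/5


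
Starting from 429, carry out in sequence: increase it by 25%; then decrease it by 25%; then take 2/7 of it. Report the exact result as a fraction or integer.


Start with 429.
Step 1: Increase by 25%: 429 * 125/100 = 2145/4
Step 2: Decrease by 25%: 2145/4 * 75/100 = 6435/16
Step 3: Take 2/7: 6435/16 * 2/7 = 6435/56
Final result = 6435/56

6435/56


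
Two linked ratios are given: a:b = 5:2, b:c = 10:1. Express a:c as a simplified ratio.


Given a:b = 5:2 and b:c = 10:1
Make b consistent. Multiply first ratio by 10: a:b = 50:20
Multiply second ratio by 2: b:c = 20:2
Now b = 20 in both, so a:b:c = 50:20:2
Therefore a:c = 50:2
Simplify by GCD: a:c = 25:1

25:1


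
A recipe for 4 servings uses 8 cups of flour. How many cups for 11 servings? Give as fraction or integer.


Original: 8 cups for 4 servings
Target servings = 11
Scaling factor = 11/4
New amount = 8 * 11/4
= 88/4
= 22 cups

22


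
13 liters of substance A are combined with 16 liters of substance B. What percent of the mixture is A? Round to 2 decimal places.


Volume of A = 13 L
Volume of B = 16 L
Total volume = 13 + 16 = 29 L
Percentage of A = (13/29) * 100
= 44.83%

44.83


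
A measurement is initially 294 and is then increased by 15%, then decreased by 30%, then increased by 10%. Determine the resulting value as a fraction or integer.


Start: 294
Step 1: increase by 15% => multiply by 115/100
  294 * 115/100 = 3381/10
Step 2: decrease by 30% => multiply by 70/100
  3381/10 * 70/100 = 23667/100
Step 3: increase by 10% => multiply by 110/100
  23667/100 * 110/100 = 260337/1000
Final value = 260337/1000

260337/1000


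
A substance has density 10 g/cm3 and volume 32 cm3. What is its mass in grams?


Using mass = density * volume
Density = 10 g/cm3
Volume = 32 cm3
Mass = 10 * 32
= 320 g

320


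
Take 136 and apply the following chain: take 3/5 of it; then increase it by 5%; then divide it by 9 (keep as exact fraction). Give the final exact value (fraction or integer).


Start with 136.
Step 1: Take 3/5: 136 * 3/5 = 408/5
Step 2: Increase by 5%: 408/5 * 105/100 = 2142/25
Step 3: Divide by 9: 2142/25 / 9 = 238/25
Final result = 238/25

238/25


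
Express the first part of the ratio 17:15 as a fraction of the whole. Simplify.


Total parts = 17 + 15 = 32
First part fraction = 17/32
Simplify: 17/32 = 17/32

17/32


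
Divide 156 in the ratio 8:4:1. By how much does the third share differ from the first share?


Total parts = 8 + 4 + 1 = 13
Value per part = 156 / 13 = 12
Shares: 8*12=96, 4*12=48, 1*12=12
Third share = 12, first share = 96
Difference = |12 - 96| = 84

84


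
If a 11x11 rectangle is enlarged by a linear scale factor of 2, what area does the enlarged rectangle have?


Original dimensions: 11 x 11
Enlargement factor = 2
New width = 11 * 2 = 22
New height = 11 * 2 = 22
New area = 22 * 22 = 484

484


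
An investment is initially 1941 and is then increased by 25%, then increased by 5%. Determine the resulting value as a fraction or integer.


Start: 1941
Step 1: increase by 25% => multiply by 125/100
  1941 * 125/100 = 9705/4
Step 2: increase by 5% => multiply by 105/100
  9705/4 * 105/100 = 40761/16
Final value = 40761/16

40761/16


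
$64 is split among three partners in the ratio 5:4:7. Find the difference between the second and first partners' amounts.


Total parts = 5 + 4 + 7 = 16
Value per part = 64 / 16 = 4
Shares: 5*4=20, 4*4=16, 7*4=28
Second share = 16, first share = 20
Difference = |16 - 20| = 4

4


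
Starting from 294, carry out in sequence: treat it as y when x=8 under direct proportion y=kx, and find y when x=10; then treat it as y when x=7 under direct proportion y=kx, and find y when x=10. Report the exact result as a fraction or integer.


Start with 294.
Step 1: Direct prop: k = (294)/8; new y = k*10 = 294*10/8 = 735/2
Step 2: Direct prop: k = (735/2)/7; new y = k*10 = 735/2*10/7 = 525
Final result = 525

525


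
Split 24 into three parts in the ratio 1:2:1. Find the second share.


Ratio = 1:2:1
Total parts = 1 + 2 + 1 = 4
Value per part = 24 / 4 = 6
First share = 1 * 6 = 6
Middle share = 2 * 6 = 12
Third share = 1 * 6 = 6

12


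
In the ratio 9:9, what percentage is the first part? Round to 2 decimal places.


Total parts = 9 + 9 = 18
First part fraction = 9/18
Percentage = (9/18) * 100
= 0.5 * 100
= 50.00%

50.00


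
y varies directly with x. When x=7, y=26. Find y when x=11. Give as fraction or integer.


Direct proportion: y = kx
Find k: k = 26/7 = 26/7
Compute y at x=11: y = 26/7 * 11
y = 286/7

286/7


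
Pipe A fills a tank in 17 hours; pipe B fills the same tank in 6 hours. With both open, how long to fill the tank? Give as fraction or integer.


Rate of A = 1/17 job per hour
Rate of B = 1/6 job per hour
Combined rate = 1/17 + 1/6
Find common denominator: (6 + 17)/(17*6) = 23/102
Combined rate = 23/102 job per hour
Time together = 1 / (23/102) = 102/23 hours

102/23


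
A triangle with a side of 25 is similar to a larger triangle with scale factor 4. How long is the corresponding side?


Similar triangles have proportional sides
Scale factor = 4
Smaller side = 25
Corresponding larger side = 25 * 4
= 100

100


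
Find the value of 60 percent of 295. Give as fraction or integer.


Compute 60% of 295
Convert percentage: 60% = 60/100
Multiply: 295 * 60/100
= 17700/100
= 177

177


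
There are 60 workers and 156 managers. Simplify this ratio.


Find GCD(60, 156)
GCD = 12
Divide both by 12: 60/12 = 5, 156/12 = 13
Simplified ratio = 5:13

5:13


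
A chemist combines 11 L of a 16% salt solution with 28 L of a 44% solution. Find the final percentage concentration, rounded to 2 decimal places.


Solute in mixture 1 = 16% of 11 L = 11*16/100 = 44/25 L
Solute in mixture 2 = 44% of 28 L = 28*44/100 = 308/25 L
Total solute = 44/25 + 308/25 = 352/25 L
Total volume = 11 + 28 = 39 L
Final concentration = 352/25/39 * 100 = 36.10%

36.10


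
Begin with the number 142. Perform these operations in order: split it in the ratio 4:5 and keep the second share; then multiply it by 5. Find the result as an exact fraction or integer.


Start with 142.
Step 1: Split 4:5, second share = 142 * 5/9 = 710/9
Step 2: Multiply by 5: 710/9 * 5 = 3550/9
Final result = 3550/9

3550/9


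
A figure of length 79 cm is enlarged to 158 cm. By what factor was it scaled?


Original length = 79 cm
Scaled length = 158 cm
Scale factor = 158 / 79
= 2

2


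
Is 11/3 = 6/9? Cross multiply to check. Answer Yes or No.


Cross multiply to check 11/3 = 6/9
Left cross product: 11 * 9 = 99
Right cross product: 3 * 6 = 18
99 != 18
Not equal, so proportions differ => No

No


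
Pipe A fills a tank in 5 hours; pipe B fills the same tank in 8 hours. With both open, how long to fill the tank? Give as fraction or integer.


Rate of A = 1/5 job per hour
Rate of B = 1/8 job per hour
Combined rate = 1/5 + 1/8
Find common denominator: (8 + 5)/(5*8) = 13/40
Combined rate = 13/40 job per hour
Time together = 1 / (13/40) = 40/13 hours

40/13


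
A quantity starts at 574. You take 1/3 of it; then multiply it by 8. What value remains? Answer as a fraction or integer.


Start with 574.
Step 1: Take 1/3: 574 * 1/3 = 574/3
Step 2: Multiply by 8: 574/3 * 8 = 4592/3
Final result = 4592/3

4592/3


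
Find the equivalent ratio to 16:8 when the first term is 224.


Original ratio: 16:8
First term target: 224
Scale factor = 224 / 16 = 14
Multiply second term: 8 * 14 = 112
Equivalent ratio = 224:112

224:112


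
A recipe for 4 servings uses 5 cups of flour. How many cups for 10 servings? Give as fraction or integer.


Original: 5 cups for 4 servings
Target servings = 10
Scaling factor = 10/4
New amount = 5 * 10/4
= 50/4
= 25/2 cups

25/2


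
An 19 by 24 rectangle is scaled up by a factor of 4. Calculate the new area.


Original dimensions: 19 x 24
Enlargement factor = 4
New width = 19 * 4 = 76
New height = 24 * 4 = 96
New area = 76 * 96 = 7296

7296


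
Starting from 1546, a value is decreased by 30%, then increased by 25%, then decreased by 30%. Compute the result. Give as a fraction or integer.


Start: 1546
Step 1: decrease by 30% => multiply by 70/100
  1546 * 70/100 = 5411/5
Step 2: increase by 25% => multiply by 125/100
  5411/5 * 125/100 = 5411/4
Step 3: decrease by 30% => multiply by 70/100
  5411/4 * 70/100 = 37877/40
Final value = 37877/40

37877/40


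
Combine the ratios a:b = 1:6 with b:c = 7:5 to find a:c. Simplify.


Given a:b = 1:6 and b:c = 7:5
Make b consistent. Multiply first ratio by 7: a:b = 7:42
Multiply second ratio by 6: b:c = 42:30
Now b = 42 in both, so a:b:c = 7:42:30
Therefore a:c = 7:30
Simplify by GCD: a:c = 7:30

7:30


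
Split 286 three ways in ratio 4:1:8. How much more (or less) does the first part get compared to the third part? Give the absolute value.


Total parts = 4 + 1 + 8 = 13
Value per part = 286 / 13 = 22
Shares: 4*22=88, 1*22=22, 8*22=176
First share = 88, third share = 176
Difference = |88 - 176| = 88

88


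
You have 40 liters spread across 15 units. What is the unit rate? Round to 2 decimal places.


Total liters = 40
Number of units = 15
Unit rate = 40 / 15
= 2.67 liters per unit

2.67


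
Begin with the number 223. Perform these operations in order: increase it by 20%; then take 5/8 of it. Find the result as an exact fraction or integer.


Start with 223.
Step 1: Increase by 20%: 223 * 120/100 = 1338/5
Step 2: Take 5/8: 1338/5 * 5/8 = 669/4
Final result = 669/4

669/4


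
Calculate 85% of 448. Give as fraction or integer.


Compute 85% of 448
Convert percentage: 85% = 85/100
Multiply: 448 * 85/100
= 38080/100
= 1904/5

1904/5


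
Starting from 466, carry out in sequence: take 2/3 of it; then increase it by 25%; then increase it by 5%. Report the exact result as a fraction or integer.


Start with 466.
Step 1: Take 2/3: 466 * 2/3 = 932/3
Step 2: Increase by 25%: 932/3 * 125/100 = 1165/3
Step 3: Increase by 5%: 1165/3 * 105/100 = 1631/4
Final result = 1631/4

1631/4


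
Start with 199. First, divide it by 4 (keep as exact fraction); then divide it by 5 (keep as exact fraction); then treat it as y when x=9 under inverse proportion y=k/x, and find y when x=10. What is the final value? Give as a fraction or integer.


Start with 199.
Step 1: Divide by 4: 199 / 4 = 199/4
Step 2: Divide by 5: 199/4 / 5 = 199/20
Step 3: Inverse prop: k = (199/20)*9; new y = k/10 = 199/20*9/10 = 1791/200
Final result = 1791/200

1791/200


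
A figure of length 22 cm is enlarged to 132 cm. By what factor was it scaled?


Original length = 22 cm
Scaled length = 132 cm
Scale factor = 132 / 22
= 6

6


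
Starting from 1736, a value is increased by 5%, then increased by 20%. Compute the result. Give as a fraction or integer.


Start: 1736
Step 1: increase by 5% => multiply by 105/100
  1736 * 105/100 = 9114/5
Step 2: increase by 20% => multiply by 120/100
  9114/5 * 120/100 = 54684/25
Final value = 54684/25

54684/25


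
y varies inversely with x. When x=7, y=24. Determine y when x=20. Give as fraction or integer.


Inverse proportion: y = k/x
Find k: k = 7 * 24 = 168
Compute y at x=20: y = 168/20
y = 42/5

42/5


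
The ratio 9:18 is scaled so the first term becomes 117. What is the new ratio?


Original ratio: 9:18
First term target: 117
Scale factor = 117 / 9 = 13
Multiply second term: 18 * 13 = 234
Equivalent ratio = 117:234

117:234


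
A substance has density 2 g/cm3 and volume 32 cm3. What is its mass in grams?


Using mass = density * volume
Density = 2 g/cm3
Volume = 32 cm3
Mass = 2 * 32
= 64 g

64


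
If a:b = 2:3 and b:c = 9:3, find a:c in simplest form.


Given a:b = 2:3 and b:c = 9:3
Make b consistent. Multiply first ratio by 9: a:b = 18:27
Multiply second ratio by 3: b:c = 27:9
Now b = 27 in both, so a:b:c = 18:27:9
Therefore a:c = 18:9
Simplify by GCD: a:c = 2:1

2:1


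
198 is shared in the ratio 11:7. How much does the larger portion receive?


Total parts = 11 + 7 = 18
Value per part = 198 / 18 = 11
First share = 11 * 11 = 121
Second share = 7 * 11 = 77
Larger share = 121

121


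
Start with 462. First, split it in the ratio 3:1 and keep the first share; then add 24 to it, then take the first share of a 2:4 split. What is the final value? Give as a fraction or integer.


Start with 462.
Step 1: Split 3:1, first share = 462 * 3/4 = 693/2
Step 2: Add 24: 693/2+24=741/2; split 2:4 first = 741/2*2/6 = 247/2
Final result = 247/2

247/2


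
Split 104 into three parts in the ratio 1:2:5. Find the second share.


Ratio = 1:2:5
Total parts = 1 + 2 + 5 = 8
Value per part = 104 / 8 = 13
First share = 1 * 13 = 13
Middle share = 2 * 13 = 26
Third share = 5 * 13 = 65

26


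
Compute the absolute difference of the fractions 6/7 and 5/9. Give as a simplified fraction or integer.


Simplify: 6/7 = 6/7 and 5/9 = 5/9
Find common denominator: LCD = 63
Convert: 54/63 and 35/63
Difference = |54 - 35|/63 = 19/63
Simplified = 19/63

19/63


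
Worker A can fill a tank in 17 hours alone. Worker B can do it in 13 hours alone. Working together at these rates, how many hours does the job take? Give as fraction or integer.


Rate of A = 1/17 job per hour
Rate of B = 1/13 job per hour
Combined rate = 1/17 + 1/13
Find common denominator: (13 + 17)/(17*13) = 30/221
Combined rate = 30/221 job per hour
Time together = 1 / (30/221) = 221/30 hours

221/30


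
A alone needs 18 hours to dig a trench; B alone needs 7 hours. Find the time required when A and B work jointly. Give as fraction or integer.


Rate of A = 1/18 job per hour
Rate of B = 1/7 job per hour
Combined rate = 1/18 + 1/7
Find common denominator: (7 + 18)/(18*7) = 25/126
Combined rate = 25/126 job per hour
Time together = 1 / (25/126) = 126/25 hours

126/25


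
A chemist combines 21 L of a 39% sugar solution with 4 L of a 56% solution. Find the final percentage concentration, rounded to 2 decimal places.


Solute in mixture 1 = 39% of 21 L = 21*39/100 = 819/100 L
Solute in mixture 2 = 56% of 4 L = 4*56/100 = 56/25 L
Total solute = 819/100 + 56/25 = 1043/100 L
Total volume = 21 + 4 = 25 L
Final concentration = 1043/100/25 * 100 = 41.72%

41.72


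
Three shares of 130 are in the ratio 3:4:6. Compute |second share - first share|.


Total parts = 3 + 4 + 6 = 13
Value per part = 130 / 13 = 10
Shares: 3*10=30, 4*10=40, 6*10=60
Second share = 40, first share = 30
Difference = |40 - 30| = 10

10


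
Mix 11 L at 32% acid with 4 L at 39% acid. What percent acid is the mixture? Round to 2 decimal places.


Solute in mixture 1 = 32% of 11 L = 11*32/100 = 88/25 L
Solute in mixture 2 = 39% of 4 L = 4*39/100 = 39/25 L
Total solute = 88/25 + 39/25 = 127/25 L
Total volume = 11 + 4 = 15 L
Final concentration = 127/25/15 * 100 = 33.87%

33.87


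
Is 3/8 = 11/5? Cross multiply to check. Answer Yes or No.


Cross multiply to check 3/8 = 11/5
Left cross product: 3 * 5 = 15
Right cross product: 8 * 11 = 88
15 != 88
Not equal, so proportions differ => No

No


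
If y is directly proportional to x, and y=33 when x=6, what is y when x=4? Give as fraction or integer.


Direct proportion: y = kx
Find k: k = 33/6 = 11/2
Compute y at x=4: y = 11/2 * 4
y = 22

22


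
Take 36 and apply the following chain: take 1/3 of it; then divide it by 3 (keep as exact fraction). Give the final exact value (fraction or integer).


Start with 36.
Step 1: Take 1/3: 36 * 1/3 = 12
Step 2: Divide by 3: 12 / 3 = 4
Final result = 4

4


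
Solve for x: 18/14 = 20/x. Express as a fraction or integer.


Setting up: 18/14 = 20/x
Cross multiply: 18 * x = 14 * 20
18x = 280
x = 280/18
x = 140/9

140/9


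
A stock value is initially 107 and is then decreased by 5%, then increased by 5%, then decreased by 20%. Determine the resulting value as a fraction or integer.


Start: 107
Step 1: decrease by 5% => multiply by 95/100
  107 * 95/100 = 2033/20
Step 2: increase by 5% => multiply by 105/100
  2033/20 * 105/100 = 42693/400
Step 3: decrease by 20% => multiply by 80/100
  42693/400 * 80/100 = 42693/500
Final value = 42693/500

42693/500


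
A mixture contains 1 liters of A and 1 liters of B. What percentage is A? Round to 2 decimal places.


Volume of A = 1 L
Volume of B = 1 L
Total volume = 1 + 1 = 2 L
Percentage of A = (1/2) * 100
= 50.00%

50.00


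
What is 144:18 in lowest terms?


Find GCD(144, 18)
GCD = 18
Divide both by 18: 144/18 = 8, 18/18 = 1
Simplified ratio = 8:1

8:1


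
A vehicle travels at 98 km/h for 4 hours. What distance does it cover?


Using distance = speed * time
Speed = 98 km/h
Time = 4 hours
Distance = 98 * 4
= 392 km

392


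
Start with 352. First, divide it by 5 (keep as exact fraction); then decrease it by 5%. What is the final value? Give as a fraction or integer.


Start with 352.
Step 1: Divide by 5: 352 / 5 = 352/5
Step 2: Decrease by 5%: 352/5 * 95/100 = 1672/25
Final result = 1672/25

1672/25


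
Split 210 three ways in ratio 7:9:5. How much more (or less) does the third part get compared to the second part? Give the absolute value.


Total parts = 7 + 9 + 5 = 21
Value per part = 210 / 21 = 10
Shares: 7*10=70, 9*10=90, 5*10=50
Third share = 50, second share = 90
Difference = |50 - 90| = 40

40


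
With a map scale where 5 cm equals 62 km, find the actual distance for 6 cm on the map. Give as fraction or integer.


Map scale: 5 cm = 62 km
Measured distance on map = 6 cm
Set up proportion: 6 * 62 / 5
= 372 / 5
= 372/5 km

372/5


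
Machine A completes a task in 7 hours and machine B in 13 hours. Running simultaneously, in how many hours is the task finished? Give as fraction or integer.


Rate of A = 1/7 job per hour
Rate of B = 1/13 job per hour
Combined rate = 1/7 + 1/13
Find common denominator: (13 + 7)/(7*13) = 20/91
Combined rate = 20/91 job per hour
Time together = 1 / (20/91) = 91/20 hours

91/20


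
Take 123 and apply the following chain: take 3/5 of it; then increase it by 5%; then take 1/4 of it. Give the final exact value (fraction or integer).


Start with 123.
Step 1: Take 3/5: 123 * 3/5 = 369/5
Step 2: Increase by 5%: 369/5 * 105/100 = 7749/100
Step 3: Take 1/4: 7749/100 * 1/4 = 7749/400
Final result = 7749/400

7749/400


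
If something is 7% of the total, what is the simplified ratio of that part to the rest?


Part = 7%, Remainder = 93%
Ratio = 7:93
GCD(7, 93) = 1
Simplify: 7:93 = 7:93

7:93


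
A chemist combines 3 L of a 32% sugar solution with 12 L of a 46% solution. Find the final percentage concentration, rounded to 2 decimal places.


Solute in mixture 1 = 32% of 3 L = 3*32/100 = 24/25 L
Solute in mixture 2 = 46% of 12 L = 12*46/100 = 138/25 L
Total solute = 24/25 + 138/25 = 162/25 L
Total volume = 3 + 12 = 15 L
Final concentration = 162/25/15 * 100 = 43.20%

43.20


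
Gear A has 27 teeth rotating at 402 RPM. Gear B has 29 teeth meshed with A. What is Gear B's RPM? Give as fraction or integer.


Gear ratio: teeth_A * RPM_A = teeth_B * RPM_B
27 * 402 = 29 * RPM_B
10854 = 29 * RPM_B
RPM_B = 10854 / 29
RPM_B = 10854/29

10854/29


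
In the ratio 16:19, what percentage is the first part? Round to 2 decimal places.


Total parts = 16 + 19 = 35
First part fraction = 16/35
Percentage = (16/35) * 100
= 0.457143 * 100
= 45.71%

45.71


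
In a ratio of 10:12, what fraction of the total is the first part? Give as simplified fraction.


Total parts = 10 + 12 = 22
First part fraction = 10/22
Simplify: 10/22 = 5/11

5/11


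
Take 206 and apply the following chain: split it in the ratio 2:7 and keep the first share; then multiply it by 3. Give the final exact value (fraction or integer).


Start with 206.
Step 1: Split 2:7, first share = 206 * 2/9 = 412/9
Step 2: Multiply by 3: 412/9 * 3 = 412/3
Final result = 412/3

412/3


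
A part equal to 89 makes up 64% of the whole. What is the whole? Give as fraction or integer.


Given: 89 is 64% of the whole
Set up: 89 = 64/100 * whole
whole = 89 * 100 / 64
whole = 8900 / 64
whole = 2225/16

2225/16


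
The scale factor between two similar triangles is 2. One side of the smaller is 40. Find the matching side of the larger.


Similar triangles have proportional sides
Scale factor = 2
Smaller side = 40
Corresponding larger side = 40 * 2
= 80

80


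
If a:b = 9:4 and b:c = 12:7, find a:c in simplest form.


Given a:b = 9:4 and b:c = 12:7
Make b consistent. Multiply first ratio by 12: a:b = 108:48
Multiply second ratio by 4: b:c = 48:28
Now b = 48 in both, so a:b:c = 108:48:28
Therefore a:c = 108:28
Simplify by GCD: a:c = 27:7

27:7


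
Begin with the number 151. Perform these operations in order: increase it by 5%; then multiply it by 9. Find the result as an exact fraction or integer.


Start with 151.
Step 1: Increase by 5%: 151 * 105/100 = 3171/20
Step 2: Multiply by 9: 3171/20 * 9 = 28539/20
Final result = 28539/20

28539/20


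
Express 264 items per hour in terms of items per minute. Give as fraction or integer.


Converting from per hour to per minute
Rate = 264 items per hour
Divide by 60: 264/60
= 22/5 items per minute

22/5


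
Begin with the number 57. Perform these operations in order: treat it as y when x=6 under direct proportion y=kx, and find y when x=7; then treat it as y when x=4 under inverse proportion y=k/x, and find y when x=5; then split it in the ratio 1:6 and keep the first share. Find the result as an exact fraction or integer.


Start with 57.
Step 1: Direct prop: k = (57)/6; new y = k*7 = 57*7/6 = 133/2
Step 2: Inverse prop: k = (133/2)*4; new y = k/5 = 133/2*4/5 = 266/5
Step 3: Split 1:6, first share = 266/5 * 1/7 = 38/5
Final result = 38/5

38/5


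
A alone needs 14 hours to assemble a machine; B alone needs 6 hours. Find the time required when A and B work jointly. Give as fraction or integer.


Rate of A = 1/14 job per hour
Rate of B = 1/6 job per hour
Combined rate = 1/14 + 1/6
Find common denominator: (6 + 14)/(14*6) = 20/84
Combined rate = 5/21 job per hour
Time together = 1 / (5/21) = 21/5 hours

21/5


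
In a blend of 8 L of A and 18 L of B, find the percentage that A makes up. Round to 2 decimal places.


Volume of A = 8 L
Volume of B = 18 L
Total volume = 8 + 18 = 26 L
Percentage of A = (8/26) * 100
= 30.77%

30.77


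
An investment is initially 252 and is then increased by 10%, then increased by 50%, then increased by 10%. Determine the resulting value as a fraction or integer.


Start: 252
Step 1: increase by 10% => multiply by 110/100
  252 * 110/100 = 1386/5
Step 2: increase by 50% => multiply by 150/100
  1386/5 * 150/100 = 2079/5
Step 3: increase by 10% => multiply by 110/100
  2079/5 * 110/100 = 22869/50
Final value = 22869/50

22869/50


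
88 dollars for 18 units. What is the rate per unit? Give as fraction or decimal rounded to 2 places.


Total dollars = 88
Number of units = 18
Unit rate = 88 / 18
= 4.89 dollars per unit

4.89


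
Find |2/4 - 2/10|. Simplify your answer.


Simplify: 2/4 = 1/2 and 2/10 = 1/5
Find common denominator: LCD = 10
Convert: 5/10 and 2/10
Difference = |5 - 2|/10 = 3/10
Simplified = 3/10

3/10


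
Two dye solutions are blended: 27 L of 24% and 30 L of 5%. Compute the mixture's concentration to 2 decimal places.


Solute in mixture 1 = 24% of 27 L = 27*24/100 = 162/25 L
Solute in mixture 2 = 5% of 30 L = 30*5/100 = 3/2 L
Total solute = 162/25 + 3/2 = 399/50 L
Total volume = 27 + 30 = 57 L
Final concentration = 399/50/57 * 100 = 14.00%

14.00


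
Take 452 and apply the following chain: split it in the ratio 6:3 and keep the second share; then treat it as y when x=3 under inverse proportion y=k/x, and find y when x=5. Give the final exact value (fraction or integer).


Start with 452.
Step 1: Split 6:3, second share = 452 * 3/9 = 452/3
Step 2: Inverse prop: k = (452/3)*3; new y = k/5 = 452/3*3/5 = 452/5
Final result = 452/5

452/5
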